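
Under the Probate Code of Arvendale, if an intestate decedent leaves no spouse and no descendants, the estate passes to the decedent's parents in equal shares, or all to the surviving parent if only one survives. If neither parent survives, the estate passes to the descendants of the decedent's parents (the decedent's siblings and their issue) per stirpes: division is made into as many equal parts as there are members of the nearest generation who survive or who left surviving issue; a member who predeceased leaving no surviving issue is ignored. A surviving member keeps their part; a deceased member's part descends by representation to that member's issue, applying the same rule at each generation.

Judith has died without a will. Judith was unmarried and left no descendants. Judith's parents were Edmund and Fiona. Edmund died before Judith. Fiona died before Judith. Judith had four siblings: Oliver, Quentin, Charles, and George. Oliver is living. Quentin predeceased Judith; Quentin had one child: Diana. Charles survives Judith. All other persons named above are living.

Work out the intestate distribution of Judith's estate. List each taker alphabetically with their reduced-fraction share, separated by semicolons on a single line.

Neither parent survives and there are no descendants, so the estate passes to Judith's siblings and their issue per stirpes.
The estate is divided into 4 equal shares of 1/4 among Oliver, Quentin, Charles, George.
Oliver is living and takes 1/4.
Quentin predeceased; the 1/4 allotted to Quentin's branch passes to Quentin's issue by representation.
Diana is the sole taker at this level and receives the full 1/4.
Charles is living and takes 1/4.
George is living and takes 1/4.

Charles 1/4; Diana 1/4; George 1/4; Oliver 1/4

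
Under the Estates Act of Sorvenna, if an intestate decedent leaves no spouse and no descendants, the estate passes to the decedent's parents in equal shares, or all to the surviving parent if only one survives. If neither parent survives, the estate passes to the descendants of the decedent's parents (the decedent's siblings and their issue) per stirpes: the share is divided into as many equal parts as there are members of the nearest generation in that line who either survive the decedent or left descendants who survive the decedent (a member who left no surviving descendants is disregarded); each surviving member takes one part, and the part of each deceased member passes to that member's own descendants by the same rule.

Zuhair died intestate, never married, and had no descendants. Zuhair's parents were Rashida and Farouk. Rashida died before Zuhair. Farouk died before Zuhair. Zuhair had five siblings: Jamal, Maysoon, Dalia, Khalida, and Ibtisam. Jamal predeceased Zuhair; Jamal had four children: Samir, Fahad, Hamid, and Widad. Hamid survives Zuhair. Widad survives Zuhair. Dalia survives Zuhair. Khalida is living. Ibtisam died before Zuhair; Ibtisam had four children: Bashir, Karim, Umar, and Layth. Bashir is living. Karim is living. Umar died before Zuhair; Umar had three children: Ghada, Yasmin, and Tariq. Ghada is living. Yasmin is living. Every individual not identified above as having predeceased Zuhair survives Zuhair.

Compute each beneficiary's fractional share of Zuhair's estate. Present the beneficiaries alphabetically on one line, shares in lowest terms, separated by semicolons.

Neither parent survives and there are no descendants, so the estate passes to Zuhair's siblings and their issue per stirpes.
The estate is divided into 5 equal shares of 1/5 among Jamal, Maysoon, Dalia, Khalida, Ibtisam.
Jamal predeceased; the 1/5 allotted to Jamal's branch passes to Jamal's issue by representation.
The 1/5 is divided into 4 equal shares of 1/20 among Samir, Fahad, Hamid, Widad.
Samir is living and takes 1/20.
Fahad is living and takes 1/20.
Hamid is living and takes 1/20.
Widad is living and takes 1/20.
Maysoon is living and takes 1/5.
Dalia is living and takes 1/5.
Khalida is living and takes 1/5.
Ibtisam predeceased; the 1/5 allotted to Ibtisam's branch passes to Ibtisam's issue by representation.
The 1/5 is divided into 4 equal shares of 1/20 among Bashir, Karim, Umar, Layth.
Bashir is living and takes 1/20.
Karim is living and takes 1/20.
Umar predeceased; the 1/20 allotted to Umar's branch passes to Umar's issue by representation.
The 1/20 is divided into 3 equal shares of 1/60 among Ghada, Yasmin, Tariq.
Ghada is living and takes 1/60.
Yasmin is living and takes 1/60.
Tariq is living and takes 1/60.
Layth is living and takes 1/20.

Bashir 1/20; Dalia 1/5; Fahad 1/20; Ghada 1/60; Hamid 1/20; Karim 1/20; Khalida 1/5; Layth 1/20; Maysoon 1/5; Samir 1/20; Tariq 1/60; Widad 1/20; Yasmin 1/60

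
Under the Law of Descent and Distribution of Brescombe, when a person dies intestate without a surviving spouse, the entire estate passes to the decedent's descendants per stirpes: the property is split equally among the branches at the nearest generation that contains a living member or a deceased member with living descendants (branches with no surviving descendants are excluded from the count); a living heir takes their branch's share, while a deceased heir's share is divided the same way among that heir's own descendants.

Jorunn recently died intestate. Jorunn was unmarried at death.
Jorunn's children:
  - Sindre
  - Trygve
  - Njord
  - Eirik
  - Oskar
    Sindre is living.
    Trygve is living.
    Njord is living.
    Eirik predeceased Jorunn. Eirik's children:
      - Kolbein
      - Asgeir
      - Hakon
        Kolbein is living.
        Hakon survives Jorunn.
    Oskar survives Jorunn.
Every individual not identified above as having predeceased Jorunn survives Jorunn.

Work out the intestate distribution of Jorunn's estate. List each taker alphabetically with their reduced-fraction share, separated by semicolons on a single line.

There is no surviving spouse, so the entire estate passes to Jorunn's descendants per stirpes.
The estate is divided into 5 equal shares of 1/5 among Sindre, Trygve, Njord, Eirik, Oskar.
Sindre is living and takes 1/5.
Trygve is living and takes 1/5.
Njord is living and takes 1/5.
Eirik predeceased; the 1/5 allotted to Eirik's branch passes to Eirik's issue by representation.
The 1/5 is divided into 3 equal shares of 1/15 among Kolbein, Asgeir, Hakon.
Kolbein is living and takes 1/15.
Asgeir is living and takes 1/15.
Hakon is living and takes 1/15.
Oskar is living and takes 1/5.

Asgeir 1/15; Hakon 1/15; Kolbein 1/15; Njord 1/5; Oskar 1/5; Sindre 1/5; Trygve 1/5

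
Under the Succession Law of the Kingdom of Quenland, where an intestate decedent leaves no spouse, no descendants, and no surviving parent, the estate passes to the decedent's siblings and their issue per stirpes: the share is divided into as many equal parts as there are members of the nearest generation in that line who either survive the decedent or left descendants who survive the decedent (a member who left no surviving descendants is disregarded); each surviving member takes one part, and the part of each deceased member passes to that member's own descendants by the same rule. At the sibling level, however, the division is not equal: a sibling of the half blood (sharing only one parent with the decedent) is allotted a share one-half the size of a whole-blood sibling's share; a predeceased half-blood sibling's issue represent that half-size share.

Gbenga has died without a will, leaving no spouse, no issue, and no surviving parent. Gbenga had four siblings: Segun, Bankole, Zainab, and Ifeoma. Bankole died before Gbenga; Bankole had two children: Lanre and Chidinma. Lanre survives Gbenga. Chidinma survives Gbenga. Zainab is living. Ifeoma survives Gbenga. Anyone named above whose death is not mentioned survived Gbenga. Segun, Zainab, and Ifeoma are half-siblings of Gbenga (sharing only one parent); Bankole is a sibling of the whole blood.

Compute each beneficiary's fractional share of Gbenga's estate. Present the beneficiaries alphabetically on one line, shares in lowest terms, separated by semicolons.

No spouse, descendants, or parent survives, so the estate passes to Gbenga's siblings per stirpes.
Half-blood siblings count for one-half the weight of whole-blood siblings at the initial division.
Dividing 1 in proportion to weights (total weight 5/2): Segun (weight 1/2) → 1/5; Bankole (weight 1) → 2/5; Zainab (weight 1/2) → 1/5; Ifeoma (weight 1/2) → 1/5.
Segun is living and takes 1/5.
Bankole predeceased; the 2/5 allotted to Bankole's branch passes to Bankole's issue by representation.
The 2/5 is divided into 2 equal shares of 1/5 among Lanre, Chidinma.
Lanre is living and takes 1/5.
Chidinma is living and takes 1/5.
Zainab is living and takes 1/5.
Ifeoma is living and takes 1/5.

Chidinma 1/5; Ifeoma 1/5; Lanre 1/5; Segun 1/5; Zainab 1/5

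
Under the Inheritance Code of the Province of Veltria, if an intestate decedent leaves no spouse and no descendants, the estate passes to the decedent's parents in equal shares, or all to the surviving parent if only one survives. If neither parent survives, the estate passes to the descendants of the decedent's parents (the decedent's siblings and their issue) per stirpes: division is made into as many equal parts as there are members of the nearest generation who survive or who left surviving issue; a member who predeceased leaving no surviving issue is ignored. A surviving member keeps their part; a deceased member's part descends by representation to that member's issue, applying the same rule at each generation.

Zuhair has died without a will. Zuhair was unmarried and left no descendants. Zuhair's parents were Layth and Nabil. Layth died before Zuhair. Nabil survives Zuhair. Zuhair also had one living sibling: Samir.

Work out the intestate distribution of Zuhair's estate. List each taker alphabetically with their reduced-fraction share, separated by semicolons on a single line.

Only one parent, Nabil, survives, so Nabil takes the entire estate. The siblings take nothing because a surviving parent has priority.

Nabil 1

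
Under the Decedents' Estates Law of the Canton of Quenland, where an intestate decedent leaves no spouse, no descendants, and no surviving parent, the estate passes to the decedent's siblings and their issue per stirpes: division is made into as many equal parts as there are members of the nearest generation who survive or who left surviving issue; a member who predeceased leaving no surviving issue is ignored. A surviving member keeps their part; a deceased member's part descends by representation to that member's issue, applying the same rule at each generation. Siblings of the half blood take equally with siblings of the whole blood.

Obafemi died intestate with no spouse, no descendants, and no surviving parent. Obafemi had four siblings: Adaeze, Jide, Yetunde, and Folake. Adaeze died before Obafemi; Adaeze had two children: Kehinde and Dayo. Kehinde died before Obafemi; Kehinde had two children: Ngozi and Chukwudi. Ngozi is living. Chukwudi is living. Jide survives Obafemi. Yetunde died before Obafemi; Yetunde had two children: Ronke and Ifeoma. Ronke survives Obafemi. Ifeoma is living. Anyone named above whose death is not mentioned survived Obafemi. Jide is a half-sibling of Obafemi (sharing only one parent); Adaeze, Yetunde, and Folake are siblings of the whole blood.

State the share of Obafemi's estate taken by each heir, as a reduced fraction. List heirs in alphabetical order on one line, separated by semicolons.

Chukwudi 1/16; Dayo 1/8; Folake 1/4; Ifeoma 1/8; Jide 1/4; Ngozi 1/16; Ronke 1/8

No spouse, descendants, or parent survives, so the estate passes to Obafemi's siblings per stirpes.
Half-blood and whole-blood siblings take equally under the stated rule.
The estate is divided into 4 equal shares of 1/4 among Adaeze, Jide, Yetunde, Folake.
Adaeze predeceased; the 1/4 allotted to Adaeze's branch passes to Adaeze's issue by representation.
The 1/4 is divided into 2 equal shares of 1/8 among Kehinde, Dayo.
Kehinde predeceased; the 1/8 allotted to Kehinde's branch passes to Kehinde's issue by representation.
The 1/8 is divided into 2 equal shares of 1/16 among Ngozi, Chukwudi.
Ngozi is living and takes 1/16.
Chukwudi is living and takes 1/16.
Dayo is living and takes 1/8.
Jide is living and takes 1/4.
Yetunde predeceased; the 1/4 allotted to Yetunde's branch passes to Yetunde's issue by representation.
The 1/4 is divided into 2 equal shares of 1/8 among Ronke, Ifeoma.
Ronke is living and takes 1/8.
Ifeoma is living and takes 1/8.
Folake is living and takes 1/4.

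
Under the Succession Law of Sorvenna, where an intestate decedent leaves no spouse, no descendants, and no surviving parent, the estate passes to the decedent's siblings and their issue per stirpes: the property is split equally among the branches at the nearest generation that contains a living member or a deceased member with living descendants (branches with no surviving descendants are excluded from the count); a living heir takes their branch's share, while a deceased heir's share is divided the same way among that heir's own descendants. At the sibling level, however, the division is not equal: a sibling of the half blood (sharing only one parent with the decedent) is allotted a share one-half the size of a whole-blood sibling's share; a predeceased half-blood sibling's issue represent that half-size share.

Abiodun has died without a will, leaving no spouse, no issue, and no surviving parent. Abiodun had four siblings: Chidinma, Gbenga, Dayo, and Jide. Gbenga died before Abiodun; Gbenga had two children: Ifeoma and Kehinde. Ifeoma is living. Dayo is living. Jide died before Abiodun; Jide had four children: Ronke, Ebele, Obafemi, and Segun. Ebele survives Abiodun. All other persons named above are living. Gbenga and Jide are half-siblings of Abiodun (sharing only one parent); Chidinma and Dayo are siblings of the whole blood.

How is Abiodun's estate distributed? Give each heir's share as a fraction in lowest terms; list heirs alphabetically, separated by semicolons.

Chidinma 1/3; Dayo 1/3; Ebele 1/24; Ifeoma 1/12; Kehinde 1/12; Obafemi 1/24; Ronke 1/24; Segun 1/24

No spouse, descendants, or parent survives, so the estate passes to Abiodun's siblings per stirpes.
Half-blood siblings count for one-half the weight of whole-blood siblings at the initial division.
Dividing 1 in proportion to weights (total weight 3): Chidinma (weight 1) → 1/3; Gbenga (weight 1/2) → 1/6; Dayo (weight 1) → 1/3; Jide (weight 1/2) → 1/6.
Chidinma is living and takes 1/3.
Gbenga predeceased; the 1/6 allotted to Gbenga's branch passes to Gbenga's issue by representation.
The 1/6 is divided into 2 equal shares of 1/12 among Ifeoma, Kehinde.
Ifeoma is living and takes 1/12.
Kehinde is living and takes 1/12.
Dayo is living and takes 1/3.
Jide predeceased; the 1/6 allotted to Jide's branch passes to Jide's issue by representation.
The 1/6 is divided into 4 equal shares of 1/24 among Ronke, Ebele, Obafemi, Segun.
Ronke is living and takes 1/24.
Ebele is living and takes 1/24.
Obafemi is living and takes 1/24.
Segun is living and takes 1/24.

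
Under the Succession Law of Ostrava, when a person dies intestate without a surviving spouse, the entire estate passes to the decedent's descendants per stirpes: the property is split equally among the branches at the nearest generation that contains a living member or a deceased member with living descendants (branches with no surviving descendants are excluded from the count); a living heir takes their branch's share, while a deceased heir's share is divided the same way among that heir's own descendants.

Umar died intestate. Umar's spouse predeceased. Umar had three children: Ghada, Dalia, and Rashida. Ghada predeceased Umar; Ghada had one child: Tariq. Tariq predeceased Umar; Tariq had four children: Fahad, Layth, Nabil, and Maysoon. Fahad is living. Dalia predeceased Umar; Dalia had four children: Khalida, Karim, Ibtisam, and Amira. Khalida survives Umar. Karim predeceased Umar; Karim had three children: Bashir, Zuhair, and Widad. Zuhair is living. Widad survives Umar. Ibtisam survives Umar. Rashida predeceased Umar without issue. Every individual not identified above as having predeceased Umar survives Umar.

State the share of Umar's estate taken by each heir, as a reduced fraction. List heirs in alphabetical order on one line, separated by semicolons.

There is no surviving spouse, so the entire estate passes to Umar's descendants per stirpes.
Rashida left no surviving issue, so that branch lapses and is disregarded.
The estate is divided into 2 equal shares of 1/2 among Ghada, Dalia.
Ghada predeceased; the 1/2 allotted to Ghada's branch passes to Ghada's issue by representation.
Tariq's line is the sole branch at this level, so the full 1/2 passes to Tariq's issue by representation.
The 1/2 is divided into 4 equal shares of 1/8 among Fahad, Layth, Nabil, Maysoon.
Fahad is living and takes 1/8.
Layth is living and takes 1/8.
Nabil is living and takes 1/8.
Maysoon is living and takes 1/8.
Dalia predeceased; the 1/2 allotted to Dalia's branch passes to Dalia's issue by representation.
The 1/2 is divided into 4 equal shares of 1/8 among Khalida, Karim, Ibtisam, Amira.
Khalida is living and takes 1/8.
Karim predeceased; the 1/8 allotted to Karim's branch passes to Karim's issue by representation.
The 1/8 is divided into 3 equal shares of 1/24 among Bashir, Zuhair, Widad.
Bashir is living and takes 1/24.
Zuhair is living and takes 1/24.
Widad is living and takes 1/24.
Ibtisam is living and takes 1/8.
Amira is living and takes 1/8.

Amira 1/8; Bashir 1/24; Fahad 1/8; Ibtisam 1/8; Khalida 1/8; Layth 1/8; Maysoon 1/8; Nabil 1/8; Widad 1/24; Zuhair 1/24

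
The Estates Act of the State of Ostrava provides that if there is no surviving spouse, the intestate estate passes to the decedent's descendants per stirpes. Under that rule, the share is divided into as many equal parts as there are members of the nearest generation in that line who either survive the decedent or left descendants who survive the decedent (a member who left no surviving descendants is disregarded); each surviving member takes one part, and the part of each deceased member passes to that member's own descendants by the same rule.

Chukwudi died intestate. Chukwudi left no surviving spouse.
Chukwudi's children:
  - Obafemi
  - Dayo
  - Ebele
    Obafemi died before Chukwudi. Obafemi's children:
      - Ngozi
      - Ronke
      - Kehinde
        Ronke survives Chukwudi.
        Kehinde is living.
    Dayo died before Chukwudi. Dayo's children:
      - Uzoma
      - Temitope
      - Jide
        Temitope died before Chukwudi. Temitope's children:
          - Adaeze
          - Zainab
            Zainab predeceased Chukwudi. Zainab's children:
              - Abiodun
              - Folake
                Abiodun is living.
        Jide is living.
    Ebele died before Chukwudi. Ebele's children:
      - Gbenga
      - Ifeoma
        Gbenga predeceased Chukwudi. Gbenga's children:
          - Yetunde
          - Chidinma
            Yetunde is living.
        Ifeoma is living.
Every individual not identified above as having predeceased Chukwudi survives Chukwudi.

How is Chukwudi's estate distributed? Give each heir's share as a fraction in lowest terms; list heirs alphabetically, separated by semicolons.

Abiodun 1/36; Adaeze 1/18; Chidinma 1/12; Folake 1/36; Ifeoma 1/6; Jide 1/9; Kehinde 1/9; Ngozi 1/9; Ronke 1/9; Uzoma 1/9; Yetunde 1/12

There is no surviving spouse, so the entire estate passes to Chukwudi's descendants per stirpes.
The estate is divided into 3 equal shares of 1/3 among Obafemi, Dayo, Ebele.
Obafemi predeceased; the 1/3 allotted to Obafemi's branch passes to Obafemi's issue by representation.
The 1/3 is divided into 3 equal shares of 1/9 among Ngozi, Ronke, Kehinde.
Ngozi is living and takes 1/9.
Ronke is living and takes 1/9.
Kehinde is living and takes 1/9.
Dayo predeceased; the 1/3 allotted to Dayo's branch passes to Dayo's issue by representation.
The 1/3 is divided into 3 equal shares of 1/9 among Uzoma, Temitope, Jide.
Uzoma is living and takes 1/9.
Temitope predeceased; the 1/9 allotted to Temitope's branch passes to Temitope's issue by representation.
The 1/9 is divided into 2 equal shares of 1/18 among Adaeze, Zainab.
Adaeze is living and takes 1/18.
Zainab predeceased; the 1/18 allotted to Zainab's branch passes to Zainab's issue by representation.
The 1/18 is divided into 2 equal shares of 1/36 among Abiodun, Folake.
Abiodun is living and takes 1/36.
Folake is living and takes 1/36.
Jide is living and takes 1/9.
Ebele predeceased; the 1/3 allotted to Ebele's branch passes to Ebele's issue by representation.
The 1/3 is divided into 2 equal shares of 1/6 among Gbenga, Ifeoma.
Gbenga predeceased; the 1/6 allotted to Gbenga's branch passes to Gbenga's issue by representation.
The 1/6 is divided into 2 equal shares of 1/12 among Yetunde, Chidinma.
Yetunde is living and takes 1/12.
Chidinma is living and takes 1/12.
Ifeoma is living and takes 1/6.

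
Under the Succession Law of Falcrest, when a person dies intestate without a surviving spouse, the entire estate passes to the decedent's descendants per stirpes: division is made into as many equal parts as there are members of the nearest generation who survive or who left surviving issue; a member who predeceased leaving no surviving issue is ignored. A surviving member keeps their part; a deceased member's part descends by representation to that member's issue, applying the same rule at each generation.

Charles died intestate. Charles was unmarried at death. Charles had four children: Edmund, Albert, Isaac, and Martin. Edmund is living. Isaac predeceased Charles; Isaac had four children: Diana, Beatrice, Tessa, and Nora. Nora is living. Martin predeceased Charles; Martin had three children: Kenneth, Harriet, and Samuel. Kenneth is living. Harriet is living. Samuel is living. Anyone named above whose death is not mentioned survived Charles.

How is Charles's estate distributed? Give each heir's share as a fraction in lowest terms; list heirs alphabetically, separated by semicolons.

Albert 1/4; Beatrice 1/16; Diana 1/16; Edmund 1/4; Harriet 1/12; Kenneth 1/12; Nora 1/16; Samuel 1/12; Tessa 1/16

There is no surviving spouse, so the entire estate passes to Charles's descendants per stirpes.
The estate is divided into 4 equal shares of 1/4 among Edmund, Albert, Isaac, Martin.
Edmund is living and takes 1/4.
Albert is living and takes 1/4.
Isaac predeceased; the 1/4 allotted to Isaac's branch passes to Isaac's issue by representation.
The 1/4 is divided into 4 equal shares of 1/16 among Diana, Beatrice, Tessa, Nora.
Diana is living and takes 1/16.
Beatrice is living and takes 1/16.
Tessa is living and takes 1/16.
Nora is living and takes 1/16.
Martin predeceased; the 1/4 allotted to Martin's branch passes to Martin's issue by representation.
The 1/4 is divided into 3 equal shares of 1/12 among Kenneth, Harriet, Samuel.
Kenneth is living and takes 1/12.
Harriet is living and takes 1/12.
Samuel is living and takes 1/12.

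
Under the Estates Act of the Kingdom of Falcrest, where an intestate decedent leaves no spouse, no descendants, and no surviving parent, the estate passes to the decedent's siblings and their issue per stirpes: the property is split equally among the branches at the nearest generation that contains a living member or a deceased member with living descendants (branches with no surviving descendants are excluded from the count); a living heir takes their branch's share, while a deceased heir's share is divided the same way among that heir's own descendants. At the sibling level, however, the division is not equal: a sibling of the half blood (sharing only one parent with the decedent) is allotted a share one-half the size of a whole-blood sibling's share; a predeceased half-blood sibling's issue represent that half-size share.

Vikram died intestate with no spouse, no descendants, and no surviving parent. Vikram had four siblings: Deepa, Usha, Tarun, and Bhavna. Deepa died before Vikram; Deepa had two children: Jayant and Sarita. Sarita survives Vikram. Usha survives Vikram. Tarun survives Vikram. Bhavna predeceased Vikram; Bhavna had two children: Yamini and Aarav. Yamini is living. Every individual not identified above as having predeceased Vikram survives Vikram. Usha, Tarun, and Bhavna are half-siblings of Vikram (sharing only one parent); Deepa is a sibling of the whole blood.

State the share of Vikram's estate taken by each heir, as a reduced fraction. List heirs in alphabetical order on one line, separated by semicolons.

No spouse, descendants, or parent survives, so the estate passes to Vikram's siblings per stirpes.
Half-blood siblings count for one-half the weight of whole-blood siblings at the initial division.
Dividing 1 in proportion to weights (total weight 5/2): Deepa (weight 1) → 2/5; Usha (weight 1/2) → 1/5; Tarun (weight 1/2) → 1/5; Bhavna (weight 1/2) → 1/5.
Deepa predeceased; the 2/5 allotted to Deepa's branch passes to Deepa's issue by representation.
The 2/5 is divided into 2 equal shares of 1/5 among Jayant, Sarita.
Jayant is living and takes 1/5.
Sarita is living and takes 1/5.
Usha is living and takes 1/5.
Tarun is living and takes 1/5.
Bhavna predeceased; the 1/5 allotted to Bhavna's branch passes to Bhavna's issue by representation.
The 1/5 is divided into 2 equal shares of 1/10 among Yamini, Aarav.
Yamini is living and takes 1/10.
Aarav is living and takes 1/10.

Aarav 1/10; Jayant 1/5; Sarita 1/5; Tarun 1/5; Usha 1/5; Yamini 1/10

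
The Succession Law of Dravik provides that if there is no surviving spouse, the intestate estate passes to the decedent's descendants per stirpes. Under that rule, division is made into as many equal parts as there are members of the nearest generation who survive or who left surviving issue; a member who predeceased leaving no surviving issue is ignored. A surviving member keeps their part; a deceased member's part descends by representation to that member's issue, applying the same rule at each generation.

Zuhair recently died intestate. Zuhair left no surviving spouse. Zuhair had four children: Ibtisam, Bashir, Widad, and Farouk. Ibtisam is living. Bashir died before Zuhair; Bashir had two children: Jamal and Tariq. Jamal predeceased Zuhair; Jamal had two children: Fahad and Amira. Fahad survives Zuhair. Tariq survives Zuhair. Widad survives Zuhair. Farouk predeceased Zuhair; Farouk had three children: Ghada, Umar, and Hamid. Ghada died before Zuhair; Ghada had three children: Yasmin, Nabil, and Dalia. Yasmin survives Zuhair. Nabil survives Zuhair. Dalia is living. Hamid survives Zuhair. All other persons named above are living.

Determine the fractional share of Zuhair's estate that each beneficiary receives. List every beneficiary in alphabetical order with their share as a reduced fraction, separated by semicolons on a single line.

Amira 1/16; Dalia 1/36; Fahad 1/16; Hamid 1/12; Ibtisam 1/4; Nabil 1/36; Tariq 1/8; Umar 1/12; Widad 1/4; Yasmin 1/36

There is no surviving spouse, so the entire estate passes to Zuhair's descendants per stirpes.
The estate is divided into 4 equal shares of 1/4 among Ibtisam, Bashir, Widad, Farouk.
Ibtisam is living and takes 1/4.
Bashir predeceased; the 1/4 allotted to Bashir's branch passes to Bashir's issue by representation.
The 1/4 is divided into 2 equal shares of 1/8 among Jamal, Tariq.
Jamal predeceased; the 1/8 allotted to Jamal's branch passes to Jamal's issue by representation.
The 1/8 is divided into 2 equal shares of 1/16 among Fahad, Amira.
Fahad is living and takes 1/16.
Amira is living and takes 1/16.
Tariq is living and takes 1/8.
Widad is living and takes 1/4.
Farouk predeceased; the 1/4 allotted to Farouk's branch passes to Farouk's issue by representation.
The 1/4 is divided into 3 equal shares of 1/12 among Ghada, Umar, Hamid.
Ghada predeceased; the 1/12 allotted to Ghada's branch passes to Ghada's issue by representation.
The 1/12 is divided into 3 equal shares of 1/36 among Yasmin, Nabil, Dalia.
Yasmin is living and takes 1/36.
Nabil is living and takes 1/36.
Dalia is living and takes 1/36.
Umar is living and takes 1/12.
Hamid is living and takes 1/12.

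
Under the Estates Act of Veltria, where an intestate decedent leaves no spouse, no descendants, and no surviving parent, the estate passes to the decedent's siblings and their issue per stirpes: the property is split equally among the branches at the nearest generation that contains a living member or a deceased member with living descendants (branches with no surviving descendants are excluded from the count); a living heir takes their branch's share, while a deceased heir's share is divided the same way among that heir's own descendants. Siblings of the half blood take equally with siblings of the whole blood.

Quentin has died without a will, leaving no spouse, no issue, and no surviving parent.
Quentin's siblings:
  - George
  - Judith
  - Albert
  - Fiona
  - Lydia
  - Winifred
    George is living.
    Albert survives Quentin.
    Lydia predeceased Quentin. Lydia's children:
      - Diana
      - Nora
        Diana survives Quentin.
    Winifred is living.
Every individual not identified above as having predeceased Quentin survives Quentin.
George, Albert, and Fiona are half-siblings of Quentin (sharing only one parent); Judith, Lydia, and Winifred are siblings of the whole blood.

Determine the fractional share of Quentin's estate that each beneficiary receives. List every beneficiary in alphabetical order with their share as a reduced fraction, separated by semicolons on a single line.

Albert 1/6; Diana 1/12; Fiona 1/6; George 1/6; Judith 1/6; Nora 1/12; Winifred 1/6

No spouse, descendants, or parent survives, so the estate passes to Quentin's siblings per stirpes.
Half-blood and whole-blood siblings take equally under the stated rule.
The estate is divided into 6 equal shares of 1/6 among George, Judith, Albert, Fiona, Lydia, Winifred.
George is living and takes 1/6.
Judith is living and takes 1/6.
Albert is living and takes 1/6.
Fiona is living and takes 1/6.
Lydia predeceased; the 1/6 allotted to Lydia's branch passes to Lydia's issue by representation.
The 1/6 is divided into 2 equal shares of 1/12 among Diana, Nora.
Diana is living and takes 1/12.
Nora is living and takes 1/12.
Winifred is living and takes 1/6.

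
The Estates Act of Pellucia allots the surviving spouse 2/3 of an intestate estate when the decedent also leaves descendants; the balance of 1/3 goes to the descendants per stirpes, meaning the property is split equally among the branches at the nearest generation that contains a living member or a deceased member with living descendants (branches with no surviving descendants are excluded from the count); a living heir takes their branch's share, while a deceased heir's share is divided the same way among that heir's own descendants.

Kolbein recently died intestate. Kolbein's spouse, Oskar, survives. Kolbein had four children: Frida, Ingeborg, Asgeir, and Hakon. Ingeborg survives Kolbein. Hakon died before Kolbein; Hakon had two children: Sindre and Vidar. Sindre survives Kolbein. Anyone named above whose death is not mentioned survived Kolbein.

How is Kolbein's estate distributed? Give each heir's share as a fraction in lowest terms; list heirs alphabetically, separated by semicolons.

Oskar, as surviving spouse, takes 2/3.
The remaining 1/3 passes to Kolbein's descendants per stirpes.
The 1/3 is divided into 4 equal shares of 1/12 among Frida, Ingeborg, Asgeir, Hakon.
Frida is living and takes 1/12.
Ingeborg is living and takes 1/12.
Asgeir is living and takes 1/12.
Hakon predeceased; the 1/12 allotted to Hakon's branch passes to Hakon's issue by representation.
The 1/12 is divided into 2 equal shares of 1/24 among Sindre, Vidar.
Sindre is living and takes 1/24.
Vidar is living and takes 1/24.

Asgeir 1/12; Frida 1/12; Ingeborg 1/12; Oskar 2/3; Sindre 1/24; Vidar 1/24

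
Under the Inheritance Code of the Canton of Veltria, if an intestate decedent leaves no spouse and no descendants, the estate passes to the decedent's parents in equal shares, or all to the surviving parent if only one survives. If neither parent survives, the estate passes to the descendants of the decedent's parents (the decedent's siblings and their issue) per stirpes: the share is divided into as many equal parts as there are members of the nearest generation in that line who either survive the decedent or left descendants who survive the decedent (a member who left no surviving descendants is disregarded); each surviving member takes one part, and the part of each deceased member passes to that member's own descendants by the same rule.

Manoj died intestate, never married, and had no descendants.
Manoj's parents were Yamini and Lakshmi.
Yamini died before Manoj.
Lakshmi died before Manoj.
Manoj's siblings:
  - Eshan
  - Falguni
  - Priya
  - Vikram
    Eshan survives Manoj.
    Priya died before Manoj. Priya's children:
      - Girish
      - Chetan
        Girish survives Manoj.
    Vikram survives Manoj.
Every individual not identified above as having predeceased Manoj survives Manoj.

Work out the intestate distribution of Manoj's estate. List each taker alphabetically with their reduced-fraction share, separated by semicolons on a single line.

Chetan 1/8; Eshan 1/4; Falguni 1/4; Girish 1/8; Vikram 1/4

Neither parent survives and there are no descendants, so the estate passes to Manoj's siblings and their issue per stirpes.
The estate is divided into 4 equal shares of 1/4 among Eshan, Falguni, Priya, Vikram.
Eshan is living and takes 1/4.
Falguni is living and takes 1/4.
Priya predeceased; the 1/4 allotted to Priya's branch passes to Priya's issue by representation.
The 1/4 is divided into 2 equal shares of 1/8 among Girish, Chetan.
Girish is living and takes 1/8.
Chetan is living and takes 1/8.
Vikram is living and takes 1/4.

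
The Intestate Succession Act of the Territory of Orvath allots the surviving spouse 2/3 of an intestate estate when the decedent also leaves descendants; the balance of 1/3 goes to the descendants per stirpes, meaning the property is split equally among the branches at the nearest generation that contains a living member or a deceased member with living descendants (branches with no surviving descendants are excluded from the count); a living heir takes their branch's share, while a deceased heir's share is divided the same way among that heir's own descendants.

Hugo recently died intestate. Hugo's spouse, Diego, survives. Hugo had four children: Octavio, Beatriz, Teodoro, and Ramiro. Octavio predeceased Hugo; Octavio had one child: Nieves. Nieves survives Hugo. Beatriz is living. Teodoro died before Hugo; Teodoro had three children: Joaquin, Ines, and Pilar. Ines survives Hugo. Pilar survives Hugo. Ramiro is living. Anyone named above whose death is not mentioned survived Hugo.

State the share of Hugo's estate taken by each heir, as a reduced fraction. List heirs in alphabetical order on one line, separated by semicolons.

Beatriz 1/12; Diego 2/3; Ines 1/36; Joaquin 1/36; Nieves 1/12; Pilar 1/36; Ramiro 1/12

Diego, as surviving spouse, takes 2/3.
The remaining 1/3 passes to Hugo's descendants per stirpes.
The 1/3 is divided into 4 equal shares of 1/12 among Octavio, Beatriz, Teodoro, Ramiro.
Octavio predeceased; the 1/12 allotted to Octavio's branch passes to Octavio's issue by representation.
Nieves is the sole taker at this level and receives the full 1/12.
Beatriz is living and takes 1/12.
Teodoro predeceased; the 1/12 allotted to Teodoro's branch passes to Teodoro's issue by representation.
The 1/12 is divided into 3 equal shares of 1/36 among Joaquin, Ines, Pilar.
Joaquin is living and takes 1/36.
Ines is living and takes 1/36.
Pilar is living and takes 1/36.
Ramiro is living and takes 1/12.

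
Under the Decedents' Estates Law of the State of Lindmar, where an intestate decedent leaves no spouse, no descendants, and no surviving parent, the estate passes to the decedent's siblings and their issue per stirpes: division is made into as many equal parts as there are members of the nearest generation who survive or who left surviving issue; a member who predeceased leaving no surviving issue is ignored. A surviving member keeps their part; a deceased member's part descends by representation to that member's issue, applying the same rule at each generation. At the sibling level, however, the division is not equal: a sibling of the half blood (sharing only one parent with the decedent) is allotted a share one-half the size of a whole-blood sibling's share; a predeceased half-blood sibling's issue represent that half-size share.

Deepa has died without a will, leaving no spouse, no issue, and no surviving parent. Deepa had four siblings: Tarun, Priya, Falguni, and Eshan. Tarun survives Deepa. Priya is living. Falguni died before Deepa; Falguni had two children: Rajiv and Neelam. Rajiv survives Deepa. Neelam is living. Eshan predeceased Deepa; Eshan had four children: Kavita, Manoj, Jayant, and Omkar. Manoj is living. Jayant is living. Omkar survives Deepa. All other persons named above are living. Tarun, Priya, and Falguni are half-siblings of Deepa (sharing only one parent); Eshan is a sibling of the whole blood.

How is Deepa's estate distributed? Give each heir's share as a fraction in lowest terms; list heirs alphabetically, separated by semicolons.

Jayant 1/10; Kavita 1/10; Manoj 1/10; Neelam 1/10; Omkar 1/10; Priya 1/5; Rajiv 1/10; Tarun 1/5

No spouse, descendants, or parent survives, so the estate passes to Deepa's siblings per stirpes.
Half-blood siblings count for one-half the weight of whole-blood siblings at the initial division.
Dividing 1 in proportion to weights (total weight 5/2): Tarun (weight 1/2) → 1/5; Priya (weight 1/2) → 1/5; Falguni (weight 1/2) → 1/5; Eshan (weight 1) → 2/5.
Tarun is living and takes 1/5.
Priya is living and takes 1/5.
Falguni predeceased; the 1/5 allotted to Falguni's branch passes to Falguni's issue by representation.
The 1/5 is divided into 2 equal shares of 1/10 among Rajiv, Neelam.
Rajiv is living and takes 1/10.
Neelam is living and takes 1/10.
Eshan predeceased; the 2/5 allotted to Eshan's branch passes to Eshan's issue by representation.
The 2/5 is divided into 4 equal shares of 1/10 among Kavita, Manoj, Jayant, Omkar.
Kavita is living and takes 1/10.
Manoj is living and takes 1/10.
Jayant is living and takes 1/10.
Omkar is living and takes 1/10.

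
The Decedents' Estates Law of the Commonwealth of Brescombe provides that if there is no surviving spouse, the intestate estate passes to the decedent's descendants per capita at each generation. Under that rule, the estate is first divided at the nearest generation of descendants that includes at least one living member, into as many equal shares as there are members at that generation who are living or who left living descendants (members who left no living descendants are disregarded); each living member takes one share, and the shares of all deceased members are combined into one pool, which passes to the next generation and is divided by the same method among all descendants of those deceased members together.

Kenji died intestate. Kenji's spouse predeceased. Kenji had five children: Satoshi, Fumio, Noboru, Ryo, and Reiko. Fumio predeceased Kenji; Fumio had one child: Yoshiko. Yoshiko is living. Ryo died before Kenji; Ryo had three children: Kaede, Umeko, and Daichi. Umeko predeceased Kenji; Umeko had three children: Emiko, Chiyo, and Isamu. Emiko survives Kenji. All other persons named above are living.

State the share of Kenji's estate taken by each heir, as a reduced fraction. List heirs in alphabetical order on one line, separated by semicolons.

There is no surviving spouse, so the entire estate passes to Kenji's descendants per capita at each generation.
At generation 1 (Satoshi, Fumio, Noboru, Ryo, Reiko) there are 5 shares of (1)/5 = 1/5 each.
Living: Satoshi, Noboru, and Reiko — each takes 1/5.
Deceased: Fumio and Ryo. Their combined 2/5 is pooled and carried to generation 2.
At generation 2 (Yoshiko, Kaede, Umeko, Daichi) there are 4 shares of (2/5)/4 = 1/10 each.
Living: Yoshiko, Kaede, and Daichi — each takes 1/10.
Deceased: Umeko. That 1/10 share is carried to generation 3.
At generation 3 (Emiko, Chiyo, Isamu) there are 3 shares of (1/10)/3 = 1/30 each.
Living: Emiko, Chiyo, and Isamu — each takes 1/30.

Chiyo 1/30; Daichi 1/10; Emiko 1/30; Isamu 1/30; Kaede 1/10; Noboru 1/5; Reiko 1/5; Satoshi 1/5; Yoshiko 1/10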